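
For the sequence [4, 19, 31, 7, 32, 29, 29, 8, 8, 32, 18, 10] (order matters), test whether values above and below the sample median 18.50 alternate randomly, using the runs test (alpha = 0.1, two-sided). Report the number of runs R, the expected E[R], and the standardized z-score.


Step 1: Compute median = 18.50; label A = above, B = below.
Labels in order: BAABAAABBABB  (n_A = 6, n_B = 6)
Step 2: Count runs R = 7.
Step 3: Under H0 (random ordering), E[R] = 2*n_A*n_B/(n_A+n_B) + 1 = 2*6*6/12 + 1 = 7.0000.
        Var[R] = 2*n_A*n_B*(2*n_A*n_B - n_A - n_B) / ((n_A+n_B)^2 * (n_A+n_B-1)) = 4320/1584 = 2.7273.
        SD[R] = 1.6514.
Step 4: R = E[R], so z = 0 with no continuity correction.
Step 5: Two-sided p-value via normal approximation = 2*(1 - Phi(|z|)) = 1.000000.
Step 6: alpha = 0.1. fail to reject H0.

R = 7, z = 0.0000, p = 1.000000, fail to reject H0.


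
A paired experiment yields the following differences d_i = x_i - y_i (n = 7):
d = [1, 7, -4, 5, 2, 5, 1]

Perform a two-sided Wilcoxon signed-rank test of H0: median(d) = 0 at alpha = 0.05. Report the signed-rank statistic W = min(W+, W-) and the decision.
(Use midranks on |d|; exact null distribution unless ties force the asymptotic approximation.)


Step 1: Drop any zero differences (none here) and take |d_i|.
|d| = [1, 7, 4, 5, 2, 5, 1]
Step 2: Midrank |d_i| (ties get averaged ranks).
ranks: |1|->1.5, |7|->7, |4|->4, |5|->5.5, |2|->3, |5|->5.5, |1|->1.5
Step 3: Attach original signs; sum ranks with positive sign and with negative sign.
W+ = 1.5 + 7 + 5.5 + 3 + 5.5 + 1.5 = 24
W- = 4 = 4
(Check: W+ + W- = 28 should equal n(n+1)/2 = 28.)
Step 4: Test statistic W = min(W+, W-) = 4.
Step 5: Ties in |d|, so use the tie-corrected normal approximation.
        E[W] = n(n+1)/4 = 7*8/4 = 14.
        Tie groups: |d|=1 (t=2), |d|=5 (t=2); sum(t^3 - t) = 12.
        Var[W] = n(n+1)(2n+1)/24 - sum(t^3-t)/48 = 840/24 - 12/48 = 34.75.
        z = (W - E[W]) / sqrt(Var[W]) = (4 - 14) / 5.8949 = -1.6964.
        Two-sided p = 2*Phi(z) = 0.089814.
Step 6: alpha = 0.05. fail to reject H0.

W+ = 24, W- = 4, W = min = 4, p = 0.089814, fail to reject H0.


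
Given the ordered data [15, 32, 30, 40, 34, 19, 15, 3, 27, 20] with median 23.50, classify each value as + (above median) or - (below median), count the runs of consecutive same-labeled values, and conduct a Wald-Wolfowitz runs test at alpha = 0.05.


Step 1: Compute median = 23.50; label A = above, B = below.
Labels in order: BAAAABBBAB  (n_A = 5, n_B = 5)
Step 2: Count runs R = 5.
Step 3: Under H0 (random ordering), E[R] = 2*n_A*n_B/(n_A+n_B) + 1 = 2*5*5/10 + 1 = 6.0000.
        Var[R] = 2*n_A*n_B*(2*n_A*n_B - n_A - n_B) / ((n_A+n_B)^2 * (n_A+n_B-1)) = 2000/900 = 2.2222.
        SD[R] = 1.4907.
Step 4: Continuity-corrected z = (R + 0.5 - E[R]) / SD[R] = (5 + 0.5 - 6.0000) / 1.4907 = -0.3354.
Step 5: Two-sided p-value via normal approximation = 2*(1 - Phi(|z|)) = 0.737316.
Step 6: alpha = 0.05. fail to reject H0.

R = 5, z = -0.3354, p = 0.737316, fail to reject H0.


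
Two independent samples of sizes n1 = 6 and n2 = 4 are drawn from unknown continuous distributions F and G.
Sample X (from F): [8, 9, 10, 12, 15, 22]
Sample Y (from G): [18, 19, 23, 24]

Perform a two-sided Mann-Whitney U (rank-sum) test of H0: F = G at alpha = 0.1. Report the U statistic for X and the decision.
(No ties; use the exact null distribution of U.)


Step 1: Combine and sort all 10 observations; assign midranks.
sorted (value, group): (8,X), (9,X), (10,X), (12,X), (15,X), (18,Y), (19,Y), (22,X), (23,Y), (24,Y)
ranks: 8->1, 9->2, 10->3, 12->4, 15->5, 18->6, 19->7, 22->8, 23->9, 24->10
Step 2: Rank sum for X: R1 = 1 + 2 + 3 + 4 + 5 + 8 = 23.
Step 3: U_X = R1 - n1(n1+1)/2 = 23 - 6*7/2 = 23 - 21 = 2.
       U_Y = n1*n2 - U_X = 24 - 2 = 22.
Step 4: No ties, so the exact null distribution of U (based on enumerating the C(10,6) = 210 equally likely rank assignments) gives the two-sided p-value.
Step 5: p-value = 0.038095; compare to alpha = 0.1. reject H0.

U_X = 2, p = 0.038095, reject H0 at alpha = 0.1.


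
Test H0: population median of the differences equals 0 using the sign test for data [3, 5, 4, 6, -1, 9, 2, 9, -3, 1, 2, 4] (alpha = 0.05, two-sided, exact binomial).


Step 1: Discard zero differences. Original n = 12; n_eff = number of nonzero differences = 12.
Nonzero differences (with sign): +3, +5, +4, +6, -1, +9, +2, +9, -3, +1, +2, +4
Step 2: Count signs: positive = 10, negative = 2.
Step 3: Under H0: P(positive) = 0.5, so the number of positives S ~ Bin(12, 0.5).
Step 4: Two-sided exact p-value = sum of Bin(12,0.5) probabilities at or below the observed probability = 0.038574.
Step 5: alpha = 0.05. reject H0.

n_eff = 12, pos = 10, neg = 2, p = 0.038574, reject H0.


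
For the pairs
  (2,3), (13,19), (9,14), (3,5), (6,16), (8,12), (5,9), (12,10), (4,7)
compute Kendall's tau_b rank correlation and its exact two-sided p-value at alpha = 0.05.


Step 1: Enumerate the 36 unordered pairs (i,j) with i<j and classify each by sign(x_j-x_i) * sign(y_j-y_i).
  (1,2):dx=+11,dy=+16->C; (1,3):dx=+7,dy=+11->C; (1,4):dx=+1,dy=+2->C; (1,5):dx=+4,dy=+13->C
  (1,6):dx=+6,dy=+9->C; (1,7):dx=+3,dy=+6->C; (1,8):dx=+10,dy=+7->C; (1,9):dx=+2,dy=+4->C
  (2,3):dx=-4,dy=-5->C; (2,4):dx=-10,dy=-14->C; (2,5):dx=-7,dy=-3->C; (2,6):dx=-5,dy=-7->C
  (2,7):dx=-8,dy=-10->C; (2,8):dx=-1,dy=-9->C; (2,9):dx=-9,dy=-12->C; (3,4):dx=-6,dy=-9->C
  (3,5):dx=-3,dy=+2->D; (3,6):dx=-1,dy=-2->C; (3,7):dx=-4,dy=-5->C; (3,8):dx=+3,dy=-4->D
  (3,9):dx=-5,dy=-7->C; (4,5):dx=+3,dy=+11->C; (4,6):dx=+5,dy=+7->C; (4,7):dx=+2,dy=+4->C
  (4,8):dx=+9,dy=+5->C; (4,9):dx=+1,dy=+2->C; (5,6):dx=+2,dy=-4->D; (5,7):dx=-1,dy=-7->C
  (5,8):dx=+6,dy=-6->D; (5,9):dx=-2,dy=-9->C; (6,7):dx=-3,dy=-3->C; (6,8):dx=+4,dy=-2->D
  (6,9):dx=-4,dy=-5->C; (7,8):dx=+7,dy=+1->C; (7,9):dx=-1,dy=-2->C; (8,9):dx=-8,dy=-3->C
Step 2: C = 31, D = 5, total pairs = 36.
Step 3: tau = (C - D)/(n(n-1)/2) = (31 - 5)/36 = 0.722222.
Step 4: Exact two-sided p-value (enumerate n! = 362880 permutations of y under H0): p = 0.005886.
Step 5: alpha = 0.05. reject H0.

tau_b = 0.7222 (C=31, D=5), p = 0.005886, reject H0.


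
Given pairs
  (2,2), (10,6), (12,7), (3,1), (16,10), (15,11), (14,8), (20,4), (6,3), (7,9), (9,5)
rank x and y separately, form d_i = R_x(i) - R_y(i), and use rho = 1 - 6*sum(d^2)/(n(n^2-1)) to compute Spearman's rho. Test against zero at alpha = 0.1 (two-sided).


Step 1: Rank x and y separately (midranks; no ties here).
rank(x): 2->1, 10->6, 12->7, 3->2, 16->10, 15->9, 14->8, 20->11, 6->3, 7->4, 9->5
rank(y): 2->2, 6->6, 7->7, 1->1, 10->10, 11->11, 8->8, 4->4, 3->3, 9->9, 5->5
Step 2: d_i = R_x(i) - R_y(i); compute d_i^2.
  (1-2)^2=1, (6-6)^2=0, (7-7)^2=0, (2-1)^2=1, (10-10)^2=0, (9-11)^2=4, (8-8)^2=0, (11-4)^2=49, (3-3)^2=0, (4-9)^2=25, (5-5)^2=0
sum(d^2) = 80.
Step 3: rho = 1 - 6*80 / (11*(11^2 - 1)) = 1 - 480/1320 = 0.636364.
Step 4: Under H0, t = rho * sqrt((n-2)/(1-rho^2)) = 2.4749 ~ t(9).
Step 5: Two-sided p-value from the t-distribution with 9 df = 0.035287.
Step 6: alpha = 0.1. reject H0.

rho = 0.6364, p = 0.035287, reject H0 at alpha = 0.1.


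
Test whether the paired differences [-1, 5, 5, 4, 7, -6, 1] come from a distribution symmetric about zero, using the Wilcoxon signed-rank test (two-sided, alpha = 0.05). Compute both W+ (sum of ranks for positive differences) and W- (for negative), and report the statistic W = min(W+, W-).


Step 1: Drop any zero differences (none here) and take |d_i|.
|d| = [1, 5, 5, 4, 7, 6, 1]
Step 2: Midrank |d_i| (ties get averaged ranks).
ranks: |1|->1.5, |5|->4.5, |5|->4.5, |4|->3, |7|->7, |6|->6, |1|->1.5
Step 3: Attach original signs; sum ranks with positive sign and with negative sign.
W+ = 4.5 + 4.5 + 3 + 7 + 1.5 = 20.5
W- = 1.5 + 6 = 7.5
(Check: W+ + W- = 28 should equal n(n+1)/2 = 28.)
Step 4: Test statistic W = min(W+, W-) = 7.5.
Step 5: Ties in |d|, so use the tie-corrected normal approximation.
        E[W] = n(n+1)/4 = 7*8/4 = 14.
        Tie groups: |d|=1 (t=2), |d|=5 (t=2); sum(t^3 - t) = 12.
        Var[W] = n(n+1)(2n+1)/24 - sum(t^3-t)/48 = 840/24 - 12/48 = 34.75.
        z = (W - E[W]) / sqrt(Var[W]) = (7.5 - 14) / 5.8949 = -1.1026.
        Two-sided p = 2*Phi(z) = 0.270181.
Step 6: alpha = 0.05. fail to reject H0.

W+ = 20.5, W- = 7.5, W = min = 7.5, p = 0.270181, fail to reject H0.


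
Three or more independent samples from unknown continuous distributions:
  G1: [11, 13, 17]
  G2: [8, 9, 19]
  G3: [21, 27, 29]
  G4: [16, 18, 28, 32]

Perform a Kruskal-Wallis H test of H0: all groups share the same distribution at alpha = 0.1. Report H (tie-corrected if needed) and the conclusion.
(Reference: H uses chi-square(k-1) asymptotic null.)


Step 1: Combine all N = 13 observations and assign midranks.
sorted (value, group, rank): (8,G2,1), (9,G2,2), (11,G1,3), (13,G1,4), (16,G4,5), (17,G1,6), (18,G4,7), (19,G2,8), (21,G3,9), (27,G3,10), (28,G4,11), (29,G3,12), (32,G4,13)
Step 2: Sum ranks within each group.
R_1 = 13 (n_1 = 3)
R_2 = 11 (n_2 = 3)
R_3 = 31 (n_3 = 3)
R_4 = 36 (n_4 = 4)
Step 3: H = 12/(N(N+1)) * sum(R_i^2/n_i) - 3(N+1)
     = 12/(13*14) * (13^2/3 + 11^2/3 + 31^2/3 + 36^2/4) - 3*14
     = 0.065934 * 741 - 42
     = 6.857143.
Step 4: No ties, so H is used without correction.
Step 5: Under H0, H ~ chi^2(3); p-value = 0.076593.
Step 6: alpha = 0.1. reject H0.

H = 6.8571, df = 3, p = 0.076593, reject H0.


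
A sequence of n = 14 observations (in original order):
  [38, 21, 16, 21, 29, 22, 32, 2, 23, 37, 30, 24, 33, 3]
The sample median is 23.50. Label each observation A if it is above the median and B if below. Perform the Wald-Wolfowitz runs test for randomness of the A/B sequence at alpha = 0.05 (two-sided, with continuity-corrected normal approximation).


Step 1: Compute median = 23.50; label A = above, B = below.
Labels in order: ABBBABABBAAAAB  (n_A = 7, n_B = 7)
Step 2: Count runs R = 8.
Step 3: Under H0 (random ordering), E[R] = 2*n_A*n_B/(n_A+n_B) + 1 = 2*7*7/14 + 1 = 8.0000.
        Var[R] = 2*n_A*n_B*(2*n_A*n_B - n_A - n_B) / ((n_A+n_B)^2 * (n_A+n_B-1)) = 8232/2548 = 3.2308.
        SD[R] = 1.7974.
Step 4: R = E[R], so z = 0 with no continuity correction.
Step 5: Two-sided p-value via normal approximation = 2*(1 - Phi(|z|)) = 1.000000.
Step 6: alpha = 0.05. fail to reject H0.

R = 8, z = 0.0000, p = 1.000000, fail to reject H0.


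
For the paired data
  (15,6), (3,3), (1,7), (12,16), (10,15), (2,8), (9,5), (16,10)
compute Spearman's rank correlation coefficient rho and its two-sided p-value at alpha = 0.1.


Step 1: Rank x and y separately (midranks; no ties here).
rank(x): 15->7, 3->3, 1->1, 12->6, 10->5, 2->2, 9->4, 16->8
rank(y): 6->3, 3->1, 7->4, 16->8, 15->7, 8->5, 5->2, 10->6
Step 2: d_i = R_x(i) - R_y(i); compute d_i^2.
  (7-3)^2=16, (3-1)^2=4, (1-4)^2=9, (6-8)^2=4, (5-7)^2=4, (2-5)^2=9, (4-2)^2=4, (8-6)^2=4
sum(d^2) = 54.
Step 3: rho = 1 - 6*54 / (8*(8^2 - 1)) = 1 - 324/504 = 0.357143.
Step 4: Under H0, t = rho * sqrt((n-2)/(1-rho^2)) = 0.9366 ~ t(6).
Step 5: Two-sided p-value from the t-distribution with 6 df = 0.385121.
Step 6: alpha = 0.1. fail to reject H0.

rho = 0.3571, p = 0.385121, fail to reject H0 at alpha = 0.1.


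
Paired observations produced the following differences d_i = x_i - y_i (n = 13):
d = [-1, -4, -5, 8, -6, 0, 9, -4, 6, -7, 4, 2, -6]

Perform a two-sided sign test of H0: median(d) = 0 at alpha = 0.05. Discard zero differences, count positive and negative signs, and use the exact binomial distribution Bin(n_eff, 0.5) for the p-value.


Step 1: Discard zero differences. Original n = 13; n_eff = number of nonzero differences = 12.
Nonzero differences (with sign): -1, -4, -5, +8, -6, +9, -4, +6, -7, +4, +2, -6
Step 2: Count signs: positive = 5, negative = 7.
Step 3: Under H0: P(positive) = 0.5, so the number of positives S ~ Bin(12, 0.5).
Step 4: Two-sided exact p-value = sum of Bin(12,0.5) probabilities at or below the observed probability = 0.774414.
Step 5: alpha = 0.05. fail to reject H0.

n_eff = 12, pos = 5, neg = 7, p = 0.774414, fail to reject H0.


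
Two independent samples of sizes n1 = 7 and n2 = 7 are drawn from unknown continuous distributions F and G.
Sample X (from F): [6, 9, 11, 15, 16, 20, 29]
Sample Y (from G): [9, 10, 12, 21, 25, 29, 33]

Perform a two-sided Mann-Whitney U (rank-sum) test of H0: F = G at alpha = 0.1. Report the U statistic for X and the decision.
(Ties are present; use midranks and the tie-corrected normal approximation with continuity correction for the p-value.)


Step 1: Combine and sort all 14 observations; assign midranks.
sorted (value, group): (6,X), (9,X), (9,Y), (10,Y), (11,X), (12,Y), (15,X), (16,X), (20,X), (21,Y), (25,Y), (29,X), (29,Y), (33,Y)
ranks: 6->1, 9->2.5, 9->2.5, 10->4, 11->5, 12->6, 15->7, 16->8, 20->9, 21->10, 25->11, 29->12.5, 29->12.5, 33->14
Step 2: Rank sum for X: R1 = 1 + 2.5 + 5 + 7 + 8 + 9 + 12.5 = 45.
Step 3: U_X = R1 - n1(n1+1)/2 = 45 - 7*8/2 = 45 - 28 = 17.
       U_Y = n1*n2 - U_X = 49 - 17 = 32.
Step 4: Ties are present, so use the tie-corrected normal approximation (with continuity correction) for the p-value.
Step 5: p-value = 0.370039; compare to alpha = 0.1. fail to reject H0.

U_X = 17, p = 0.370039, fail to reject H0 at alpha = 0.1.


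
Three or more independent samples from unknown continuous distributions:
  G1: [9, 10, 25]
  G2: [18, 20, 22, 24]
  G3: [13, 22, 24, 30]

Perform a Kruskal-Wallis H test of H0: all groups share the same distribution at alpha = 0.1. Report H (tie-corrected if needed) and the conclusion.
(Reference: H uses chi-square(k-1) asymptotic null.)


Step 1: Combine all N = 11 observations and assign midranks.
sorted (value, group, rank): (9,G1,1), (10,G1,2), (13,G3,3), (18,G2,4), (20,G2,5), (22,G2,6.5), (22,G3,6.5), (24,G2,8.5), (24,G3,8.5), (25,G1,10), (30,G3,11)
Step 2: Sum ranks within each group.
R_1 = 13 (n_1 = 3)
R_2 = 24 (n_2 = 4)
R_3 = 29 (n_3 = 4)
Step 3: H = 12/(N(N+1)) * sum(R_i^2/n_i) - 3(N+1)
     = 12/(11*12) * (13^2/3 + 24^2/4 + 29^2/4) - 3*12
     = 0.090909 * 410.583 - 36
     = 1.325758.
Step 4: Ties present; correction factor C = 1 - 12/(11^3 - 11) = 0.990909. Corrected H = 1.325758 / 0.990909 = 1.337920.
Step 5: Under H0, H ~ chi^2(2); p-value = 0.512241.
Step 6: alpha = 0.1. fail to reject H0.

H = 1.3379, df = 2, p = 0.512241, fail to reject H0.


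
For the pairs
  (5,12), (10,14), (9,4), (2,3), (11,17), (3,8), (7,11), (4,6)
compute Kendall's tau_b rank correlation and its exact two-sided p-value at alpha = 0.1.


Step 1: Enumerate the 28 unordered pairs (i,j) with i<j and classify each by sign(x_j-x_i) * sign(y_j-y_i).
  (1,2):dx=+5,dy=+2->C; (1,3):dx=+4,dy=-8->D; (1,4):dx=-3,dy=-9->C; (1,5):dx=+6,dy=+5->C
  (1,6):dx=-2,dy=-4->C; (1,7):dx=+2,dy=-1->D; (1,8):dx=-1,dy=-6->C; (2,3):dx=-1,dy=-10->C
  (2,4):dx=-8,dy=-11->C; (2,5):dx=+1,dy=+3->C; (2,6):dx=-7,dy=-6->C; (2,7):dx=-3,dy=-3->C
  (2,8):dx=-6,dy=-8->C; (3,4):dx=-7,dy=-1->C; (3,5):dx=+2,dy=+13->C; (3,6):dx=-6,dy=+4->D
  (3,7):dx=-2,dy=+7->D; (3,8):dx=-5,dy=+2->D; (4,5):dx=+9,dy=+14->C; (4,6):dx=+1,dy=+5->C
  (4,7):dx=+5,dy=+8->C; (4,8):dx=+2,dy=+3->C; (5,6):dx=-8,dy=-9->C; (5,7):dx=-4,dy=-6->C
  (5,8):dx=-7,dy=-11->C; (6,7):dx=+4,dy=+3->C; (6,8):dx=+1,dy=-2->D; (7,8):dx=-3,dy=-5->C
Step 2: C = 22, D = 6, total pairs = 28.
Step 3: tau = (C - D)/(n(n-1)/2) = (22 - 6)/28 = 0.571429.
Step 4: Exact two-sided p-value (enumerate n! = 40320 permutations of y under H0): p = 0.061012.
Step 5: alpha = 0.1. reject H0.

tau_b = 0.5714 (C=22, D=6), p = 0.061012, reject H0.


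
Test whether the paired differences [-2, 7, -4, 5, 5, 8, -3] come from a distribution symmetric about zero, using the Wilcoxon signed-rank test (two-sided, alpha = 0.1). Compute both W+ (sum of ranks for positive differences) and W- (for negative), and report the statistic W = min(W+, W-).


Step 1: Drop any zero differences (none here) and take |d_i|.
|d| = [2, 7, 4, 5, 5, 8, 3]
Step 2: Midrank |d_i| (ties get averaged ranks).
ranks: |2|->1, |7|->6, |4|->3, |5|->4.5, |5|->4.5, |8|->7, |3|->2
Step 3: Attach original signs; sum ranks with positive sign and with negative sign.
W+ = 6 + 4.5 + 4.5 + 7 = 22
W- = 1 + 3 + 2 = 6
(Check: W+ + W- = 28 should equal n(n+1)/2 = 28.)
Step 4: Test statistic W = min(W+, W-) = 6.
Step 5: Ties in |d|, so use the tie-corrected normal approximation.
        E[W] = n(n+1)/4 = 7*8/4 = 14.
        Tie groups: |d|=5 (t=2); sum(t^3 - t) = 6.
        Var[W] = n(n+1)(2n+1)/24 - sum(t^3-t)/48 = 840/24 - 6/48 = 34.875.
        z = (W - E[W]) / sqrt(Var[W]) = (6 - 14) / 5.9055 = -1.3547.
        Two-sided p = 2*Phi(z) = 0.175523.
Step 6: alpha = 0.1. fail to reject H0.

W+ = 22, W- = 6, W = min = 6, p = 0.175523, fail to reject H0.


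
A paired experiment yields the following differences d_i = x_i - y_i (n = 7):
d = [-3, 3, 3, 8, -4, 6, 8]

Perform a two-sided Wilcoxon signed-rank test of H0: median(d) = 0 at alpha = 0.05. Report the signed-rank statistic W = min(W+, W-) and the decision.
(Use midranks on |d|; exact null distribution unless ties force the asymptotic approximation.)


Step 1: Drop any zero differences (none here) and take |d_i|.
|d| = [3, 3, 3, 8, 4, 6, 8]
Step 2: Midrank |d_i| (ties get averaged ranks).
ranks: |3|->2, |3|->2, |3|->2, |8|->6.5, |4|->4, |6|->5, |8|->6.5
Step 3: Attach original signs; sum ranks with positive sign and with negative sign.
W+ = 2 + 2 + 6.5 + 5 + 6.5 = 22
W- = 2 + 4 = 6
(Check: W+ + W- = 28 should equal n(n+1)/2 = 28.)
Step 4: Test statistic W = min(W+, W-) = 6.
Step 5: Ties in |d|, so use the tie-corrected normal approximation.
        E[W] = n(n+1)/4 = 7*8/4 = 14.
        Tie groups: |d|=3 (t=3), |d|=8 (t=2); sum(t^3 - t) = 30.
        Var[W] = n(n+1)(2n+1)/24 - sum(t^3-t)/48 = 840/24 - 30/48 = 34.375.
        z = (W - E[W]) / sqrt(Var[W]) = (6 - 14) / 5.8630 = -1.3645.
        Two-sided p = 2*Phi(z) = 0.172415.
Step 6: alpha = 0.05. fail to reject H0.

W+ = 22, W- = 6, W = min = 6, p = 0.172415, fail to reject H0.


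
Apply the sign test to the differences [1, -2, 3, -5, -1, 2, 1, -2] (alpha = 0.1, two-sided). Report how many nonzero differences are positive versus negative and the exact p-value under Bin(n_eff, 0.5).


Step 1: Discard zero differences. Original n = 8; n_eff = number of nonzero differences = 8.
Nonzero differences (with sign): +1, -2, +3, -5, -1, +2, +1, -2
Step 2: Count signs: positive = 4, negative = 4.
Step 3: Under H0: P(positive) = 0.5, so the number of positives S ~ Bin(8, 0.5).
Step 4: Two-sided exact p-value = sum of Bin(8,0.5) probabilities at or below the observed probability = 1.000000.
Step 5: alpha = 0.1. fail to reject H0.

n_eff = 8, pos = 4, neg = 4, p = 1.000000, fail to reject H0.


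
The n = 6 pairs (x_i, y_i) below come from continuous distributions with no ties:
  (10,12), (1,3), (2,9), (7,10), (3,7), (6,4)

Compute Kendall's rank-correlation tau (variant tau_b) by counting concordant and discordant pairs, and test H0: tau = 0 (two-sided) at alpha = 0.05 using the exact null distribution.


Step 1: Enumerate the 15 unordered pairs (i,j) with i<j and classify each by sign(x_j-x_i) * sign(y_j-y_i).
  (1,2):dx=-9,dy=-9->C; (1,3):dx=-8,dy=-3->C; (1,4):dx=-3,dy=-2->C; (1,5):dx=-7,dy=-5->C
  (1,6):dx=-4,dy=-8->C; (2,3):dx=+1,dy=+6->C; (2,4):dx=+6,dy=+7->C; (2,5):dx=+2,dy=+4->C
  (2,6):dx=+5,dy=+1->C; (3,4):dx=+5,dy=+1->C; (3,5):dx=+1,dy=-2->D; (3,6):dx=+4,dy=-5->D
  (4,5):dx=-4,dy=-3->C; (4,6):dx=-1,dy=-6->C; (5,6):dx=+3,dy=-3->D
Step 2: C = 12, D = 3, total pairs = 15.
Step 3: tau = (C - D)/(n(n-1)/2) = (12 - 3)/15 = 0.600000.
Step 4: Exact two-sided p-value (enumerate n! = 720 permutations of y under H0): p = 0.136111.
Step 5: alpha = 0.05. fail to reject H0.

tau_b = 0.6000 (C=12, D=3), p = 0.136111, fail to reject H0.


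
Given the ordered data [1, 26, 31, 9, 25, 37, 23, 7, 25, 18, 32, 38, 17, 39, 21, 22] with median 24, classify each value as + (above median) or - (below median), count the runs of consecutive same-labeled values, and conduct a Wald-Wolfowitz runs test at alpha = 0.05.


Step 1: Compute median = 24; label A = above, B = below.
Labels in order: BAABAABBABAABABB  (n_A = 8, n_B = 8)
Step 2: Count runs R = 11.
Step 3: Under H0 (random ordering), E[R] = 2*n_A*n_B/(n_A+n_B) + 1 = 2*8*8/16 + 1 = 9.0000.
        Var[R] = 2*n_A*n_B*(2*n_A*n_B - n_A - n_B) / ((n_A+n_B)^2 * (n_A+n_B-1)) = 14336/3840 = 3.7333.
        SD[R] = 1.9322.
Step 4: Continuity-corrected z = (R - 0.5 - E[R]) / SD[R] = (11 - 0.5 - 9.0000) / 1.9322 = 0.7763.
Step 5: Two-sided p-value via normal approximation = 2*(1 - Phi(|z|)) = 0.437558.
Step 6: alpha = 0.05. fail to reject H0.

R = 11, z = 0.7763, p = 0.437558, fail to reject H0.


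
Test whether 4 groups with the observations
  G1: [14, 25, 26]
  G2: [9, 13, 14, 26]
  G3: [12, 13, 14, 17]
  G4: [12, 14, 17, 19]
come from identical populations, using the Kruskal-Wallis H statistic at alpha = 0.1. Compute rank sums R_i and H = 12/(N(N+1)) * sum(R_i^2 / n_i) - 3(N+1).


Step 1: Combine all N = 15 observations and assign midranks.
sorted (value, group, rank): (9,G2,1), (12,G3,2.5), (12,G4,2.5), (13,G2,4.5), (13,G3,4.5), (14,G1,7.5), (14,G2,7.5), (14,G3,7.5), (14,G4,7.5), (17,G3,10.5), (17,G4,10.5), (19,G4,12), (25,G1,13), (26,G1,14.5), (26,G2,14.5)
Step 2: Sum ranks within each group.
R_1 = 35 (n_1 = 3)
R_2 = 27.5 (n_2 = 4)
R_3 = 25 (n_3 = 4)
R_4 = 32.5 (n_4 = 4)
Step 3: H = 12/(N(N+1)) * sum(R_i^2/n_i) - 3(N+1)
     = 12/(15*16) * (35^2/3 + 27.5^2/4 + 25^2/4 + 32.5^2/4) - 3*16
     = 0.050000 * 1017.71 - 48
     = 2.885417.
Step 4: Ties present; correction factor C = 1 - 84/(15^3 - 15) = 0.975000. Corrected H = 2.885417 / 0.975000 = 2.959402.
Step 5: Under H0, H ~ chi^2(3); p-value = 0.397927.
Step 6: alpha = 0.1. fail to reject H0.

H = 2.9594, df = 3, p = 0.397927, fail to reject H0.


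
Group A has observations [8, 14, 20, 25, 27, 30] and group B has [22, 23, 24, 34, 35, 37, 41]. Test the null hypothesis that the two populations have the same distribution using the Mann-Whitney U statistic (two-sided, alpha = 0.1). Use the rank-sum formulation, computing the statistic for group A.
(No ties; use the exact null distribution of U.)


Step 1: Combine and sort all 13 observations; assign midranks.
sorted (value, group): (8,X), (14,X), (20,X), (22,Y), (23,Y), (24,Y), (25,X), (27,X), (30,X), (34,Y), (35,Y), (37,Y), (41,Y)
ranks: 8->1, 14->2, 20->3, 22->4, 23->5, 24->6, 25->7, 27->8, 30->9, 34->10, 35->11, 37->12, 41->13
Step 2: Rank sum for X: R1 = 1 + 2 + 3 + 7 + 8 + 9 = 30.
Step 3: U_X = R1 - n1(n1+1)/2 = 30 - 6*7/2 = 30 - 21 = 9.
       U_Y = n1*n2 - U_X = 42 - 9 = 33.
Step 4: No ties, so the exact null distribution of U (based on enumerating the C(13,6) = 1716 equally likely rank assignments) gives the two-sided p-value.
Step 5: p-value = 0.101399; compare to alpha = 0.1. fail to reject H0.

U_X = 9, p = 0.101399, fail to reject H0 at alpha = 0.1.


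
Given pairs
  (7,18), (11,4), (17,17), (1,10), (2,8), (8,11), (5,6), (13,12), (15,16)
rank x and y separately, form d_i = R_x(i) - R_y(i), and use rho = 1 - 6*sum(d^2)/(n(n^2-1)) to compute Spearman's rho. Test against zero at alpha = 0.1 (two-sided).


Step 1: Rank x and y separately (midranks; no ties here).
rank(x): 7->4, 11->6, 17->9, 1->1, 2->2, 8->5, 5->3, 13->7, 15->8
rank(y): 18->9, 4->1, 17->8, 10->4, 8->3, 11->5, 6->2, 12->6, 16->7
Step 2: d_i = R_x(i) - R_y(i); compute d_i^2.
  (4-9)^2=25, (6-1)^2=25, (9-8)^2=1, (1-4)^2=9, (2-3)^2=1, (5-5)^2=0, (3-2)^2=1, (7-6)^2=1, (8-7)^2=1
sum(d^2) = 64.
Step 3: rho = 1 - 6*64 / (9*(9^2 - 1)) = 1 - 384/720 = 0.466667.
Step 4: Under H0, t = rho * sqrt((n-2)/(1-rho^2)) = 1.3960 ~ t(7).
Step 5: Two-sided p-value from the t-distribution with 7 df = 0.205386.
Step 6: alpha = 0.1. fail to reject H0.

rho = 0.4667, p = 0.205386, fail to reject H0 at alpha = 0.1.


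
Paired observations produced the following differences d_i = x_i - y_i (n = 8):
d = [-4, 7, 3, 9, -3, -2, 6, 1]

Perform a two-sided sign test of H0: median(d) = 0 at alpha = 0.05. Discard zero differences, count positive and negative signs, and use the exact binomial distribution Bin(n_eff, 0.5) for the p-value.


Step 1: Discard zero differences. Original n = 8; n_eff = number of nonzero differences = 8.
Nonzero differences (with sign): -4, +7, +3, +9, -3, -2, +6, +1
Step 2: Count signs: positive = 5, negative = 3.
Step 3: Under H0: P(positive) = 0.5, so the number of positives S ~ Bin(8, 0.5).
Step 4: Two-sided exact p-value = sum of Bin(8,0.5) probabilities at or below the observed probability = 0.726562.
Step 5: alpha = 0.05. fail to reject H0.

n_eff = 8, pos = 5, neg = 3, p = 0.726562, fail to reject H0.


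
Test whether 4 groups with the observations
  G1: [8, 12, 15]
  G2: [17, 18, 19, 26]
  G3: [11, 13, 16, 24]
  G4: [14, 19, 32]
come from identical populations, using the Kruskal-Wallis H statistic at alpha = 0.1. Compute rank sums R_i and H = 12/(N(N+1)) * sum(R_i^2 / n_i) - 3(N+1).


Step 1: Combine all N = 14 observations and assign midranks.
sorted (value, group, rank): (8,G1,1), (11,G3,2), (12,G1,3), (13,G3,4), (14,G4,5), (15,G1,6), (16,G3,7), (17,G2,8), (18,G2,9), (19,G2,10.5), (19,G4,10.5), (24,G3,12), (26,G2,13), (32,G4,14)
Step 2: Sum ranks within each group.
R_1 = 10 (n_1 = 3)
R_2 = 40.5 (n_2 = 4)
R_3 = 25 (n_3 = 4)
R_4 = 29.5 (n_4 = 3)
Step 3: H = 12/(N(N+1)) * sum(R_i^2/n_i) - 3(N+1)
     = 12/(14*15) * (10^2/3 + 40.5^2/4 + 25^2/4 + 29.5^2/3) - 3*15
     = 0.057143 * 889.729 - 45
     = 5.841667.
Step 4: Ties present; correction factor C = 1 - 6/(14^3 - 14) = 0.997802. Corrected H = 5.841667 / 0.997802 = 5.854534.
Step 5: Under H0, H ~ chi^2(3); p-value = 0.118906.
Step 6: alpha = 0.1. fail to reject H0.

H = 5.8545, df = 3, p = 0.118906, fail to reject H0.


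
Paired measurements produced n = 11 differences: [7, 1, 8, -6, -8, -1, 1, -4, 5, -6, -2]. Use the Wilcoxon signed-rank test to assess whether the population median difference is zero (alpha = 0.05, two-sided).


Step 1: Drop any zero differences (none here) and take |d_i|.
|d| = [7, 1, 8, 6, 8, 1, 1, 4, 5, 6, 2]
Step 2: Midrank |d_i| (ties get averaged ranks).
ranks: |7|->9, |1|->2, |8|->10.5, |6|->7.5, |8|->10.5, |1|->2, |1|->2, |4|->5, |5|->6, |6|->7.5, |2|->4
Step 3: Attach original signs; sum ranks with positive sign and with negative sign.
W+ = 9 + 2 + 10.5 + 2 + 6 = 29.5
W- = 7.5 + 10.5 + 2 + 5 + 7.5 + 4 = 36.5
(Check: W+ + W- = 66 should equal n(n+1)/2 = 66.)
Step 4: Test statistic W = min(W+, W-) = 29.5.
Step 5: Ties in |d|, so use the tie-corrected normal approximation.
        E[W] = n(n+1)/4 = 11*12/4 = 33.
        Tie groups: |d|=1 (t=3), |d|=6 (t=2), |d|=8 (t=2); sum(t^3 - t) = 36.
        Var[W] = n(n+1)(2n+1)/24 - sum(t^3-t)/48 = 3036/24 - 36/48 = 125.75.
        z = (W - E[W]) / sqrt(Var[W]) = (29.5 - 33) / 11.2138 = -0.3121.
        Two-sided p = 2*Phi(z) = 0.754953.
Step 6: alpha = 0.05. fail to reject H0.

W+ = 29.5, W- = 36.5, W = min = 29.5, p = 0.754953, fail to reject H0.


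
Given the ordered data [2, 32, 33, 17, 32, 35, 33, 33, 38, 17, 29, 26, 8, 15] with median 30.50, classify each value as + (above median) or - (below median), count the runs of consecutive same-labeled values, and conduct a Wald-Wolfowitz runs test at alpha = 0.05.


Step 1: Compute median = 30.50; label A = above, B = below.
Labels in order: BAABAAAAABBBBB  (n_A = 7, n_B = 7)
Step 2: Count runs R = 5.
Step 3: Under H0 (random ordering), E[R] = 2*n_A*n_B/(n_A+n_B) + 1 = 2*7*7/14 + 1 = 8.0000.
        Var[R] = 2*n_A*n_B*(2*n_A*n_B - n_A - n_B) / ((n_A+n_B)^2 * (n_A+n_B-1)) = 8232/2548 = 3.2308.
        SD[R] = 1.7974.
Step 4: Continuity-corrected z = (R + 0.5 - E[R]) / SD[R] = (5 + 0.5 - 8.0000) / 1.7974 = -1.3909.
Step 5: Two-sided p-value via normal approximation = 2*(1 - Phi(|z|)) = 0.164264.
Step 6: alpha = 0.05. fail to reject H0.

R = 5, z = -1.3909, p = 0.164264, fail to reject H0.


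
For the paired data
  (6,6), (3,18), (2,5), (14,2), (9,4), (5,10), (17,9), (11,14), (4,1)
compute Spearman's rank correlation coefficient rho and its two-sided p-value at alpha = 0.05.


Step 1: Rank x and y separately (midranks; no ties here).
rank(x): 6->5, 3->2, 2->1, 14->8, 9->6, 5->4, 17->9, 11->7, 4->3
rank(y): 6->5, 18->9, 5->4, 2->2, 4->3, 10->7, 9->6, 14->8, 1->1
Step 2: d_i = R_x(i) - R_y(i); compute d_i^2.
  (5-5)^2=0, (2-9)^2=49, (1-4)^2=9, (8-2)^2=36, (6-3)^2=9, (4-7)^2=9, (9-6)^2=9, (7-8)^2=1, (3-1)^2=4
sum(d^2) = 126.
Step 3: rho = 1 - 6*126 / (9*(9^2 - 1)) = 1 - 756/720 = -0.050000.
Step 4: Under H0, t = rho * sqrt((n-2)/(1-rho^2)) = -0.1325 ~ t(7).
Step 5: Two-sided p-value from the t-distribution with 7 df = 0.898353.
Step 6: alpha = 0.05. fail to reject H0.

rho = -0.0500, p = 0.898353, fail to reject H0 at alpha = 0.05.


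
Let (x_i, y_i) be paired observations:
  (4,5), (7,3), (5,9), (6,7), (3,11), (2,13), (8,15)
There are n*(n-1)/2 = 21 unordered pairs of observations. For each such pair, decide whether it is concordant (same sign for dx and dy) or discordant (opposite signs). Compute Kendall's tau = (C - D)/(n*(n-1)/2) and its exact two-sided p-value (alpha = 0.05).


Step 1: Enumerate the 21 unordered pairs (i,j) with i<j and classify each by sign(x_j-x_i) * sign(y_j-y_i).
  (1,2):dx=+3,dy=-2->D; (1,3):dx=+1,dy=+4->C; (1,4):dx=+2,dy=+2->C; (1,5):dx=-1,dy=+6->D
  (1,6):dx=-2,dy=+8->D; (1,7):dx=+4,dy=+10->C; (2,3):dx=-2,dy=+6->D; (2,4):dx=-1,dy=+4->D
  (2,5):dx=-4,dy=+8->D; (2,6):dx=-5,dy=+10->D; (2,7):dx=+1,dy=+12->C; (3,4):dx=+1,dy=-2->D
  (3,5):dx=-2,dy=+2->D; (3,6):dx=-3,dy=+4->D; (3,7):dx=+3,dy=+6->C; (4,5):dx=-3,dy=+4->D
  (4,6):dx=-4,dy=+6->D; (4,7):dx=+2,dy=+8->C; (5,6):dx=-1,dy=+2->D; (5,7):dx=+5,dy=+4->C
  (6,7):dx=+6,dy=+2->C
Step 2: C = 8, D = 13, total pairs = 21.
Step 3: tau = (C - D)/(n(n-1)/2) = (8 - 13)/21 = -0.238095.
Step 4: Exact two-sided p-value (enumerate n! = 5040 permutations of y under H0): p = 0.561905.
Step 5: alpha = 0.05. fail to reject H0.

tau_b = -0.2381 (C=8, D=13), p = 0.561905, fail to reject H0.


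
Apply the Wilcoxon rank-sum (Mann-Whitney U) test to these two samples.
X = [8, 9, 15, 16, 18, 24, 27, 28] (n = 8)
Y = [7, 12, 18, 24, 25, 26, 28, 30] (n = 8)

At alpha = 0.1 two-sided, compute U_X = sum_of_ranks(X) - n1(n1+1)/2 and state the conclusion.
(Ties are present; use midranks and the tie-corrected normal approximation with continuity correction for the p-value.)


Step 1: Combine and sort all 16 observations; assign midranks.
sorted (value, group): (7,Y), (8,X), (9,X), (12,Y), (15,X), (16,X), (18,X), (18,Y), (24,X), (24,Y), (25,Y), (26,Y), (27,X), (28,X), (28,Y), (30,Y)
ranks: 7->1, 8->2, 9->3, 12->4, 15->5, 16->6, 18->7.5, 18->7.5, 24->9.5, 24->9.5, 25->11, 26->12, 27->13, 28->14.5, 28->14.5, 30->16
Step 2: Rank sum for X: R1 = 2 + 3 + 5 + 6 + 7.5 + 9.5 + 13 + 14.5 = 60.5.
Step 3: U_X = R1 - n1(n1+1)/2 = 60.5 - 8*9/2 = 60.5 - 36 = 24.5.
       U_Y = n1*n2 - U_X = 64 - 24.5 = 39.5.
Step 4: Ties are present, so use the tie-corrected normal approximation (with continuity correction) for the p-value.
Step 5: p-value = 0.461260; compare to alpha = 0.1. fail to reject H0.

U_X = 24.5, p = 0.461260, fail to reject H0 at alpha = 0.1.


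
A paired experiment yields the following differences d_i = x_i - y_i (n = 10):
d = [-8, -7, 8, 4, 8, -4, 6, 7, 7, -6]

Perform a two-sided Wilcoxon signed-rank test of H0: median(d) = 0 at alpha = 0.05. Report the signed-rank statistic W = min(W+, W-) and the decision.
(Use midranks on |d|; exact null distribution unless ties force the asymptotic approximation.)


Step 1: Drop any zero differences (none here) and take |d_i|.
|d| = [8, 7, 8, 4, 8, 4, 6, 7, 7, 6]
Step 2: Midrank |d_i| (ties get averaged ranks).
ranks: |8|->9, |7|->6, |8|->9, |4|->1.5, |8|->9, |4|->1.5, |6|->3.5, |7|->6, |7|->6, |6|->3.5
Step 3: Attach original signs; sum ranks with positive sign and with negative sign.
W+ = 9 + 1.5 + 9 + 3.5 + 6 + 6 = 35
W- = 9 + 6 + 1.5 + 3.5 = 20
(Check: W+ + W- = 55 should equal n(n+1)/2 = 55.)
Step 4: Test statistic W = min(W+, W-) = 20.
Step 5: Ties in |d|, so use the tie-corrected normal approximation.
        E[W] = n(n+1)/4 = 10*11/4 = 27.5.
        Tie groups: |d|=4 (t=2), |d|=6 (t=2), |d|=7 (t=3), |d|=8 (t=3); sum(t^3 - t) = 60.
        Var[W] = n(n+1)(2n+1)/24 - sum(t^3-t)/48 = 2310/24 - 60/48 = 95.
        z = (W - E[W]) / sqrt(Var[W]) = (20 - 27.5) / 9.7468 = -0.7695.
        Two-sided p = 2*Phi(z) = 0.441606.
Step 6: alpha = 0.05. fail to reject H0.

W+ = 35, W- = 20, W = min = 20, p = 0.441606, fail to reject H0.


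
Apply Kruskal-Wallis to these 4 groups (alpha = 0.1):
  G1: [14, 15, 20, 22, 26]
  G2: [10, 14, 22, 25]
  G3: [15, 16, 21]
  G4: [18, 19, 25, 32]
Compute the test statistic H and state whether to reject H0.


Step 1: Combine all N = 16 observations and assign midranks.
sorted (value, group, rank): (10,G2,1), (14,G1,2.5), (14,G2,2.5), (15,G1,4.5), (15,G3,4.5), (16,G3,6), (18,G4,7), (19,G4,8), (20,G1,9), (21,G3,10), (22,G1,11.5), (22,G2,11.5), (25,G2,13.5), (25,G4,13.5), (26,G1,15), (32,G4,16)
Step 2: Sum ranks within each group.
R_1 = 42.5 (n_1 = 5)
R_2 = 28.5 (n_2 = 4)
R_3 = 20.5 (n_3 = 3)
R_4 = 44.5 (n_4 = 4)
Step 3: H = 12/(N(N+1)) * sum(R_i^2/n_i) - 3(N+1)
     = 12/(16*17) * (42.5^2/5 + 28.5^2/4 + 20.5^2/3 + 44.5^2/4) - 3*17
     = 0.044118 * 1199.46 - 51
     = 1.917279.
Step 4: Ties present; correction factor C = 1 - 24/(16^3 - 16) = 0.994118. Corrected H = 1.917279 / 0.994118 = 1.928624.
Step 5: Under H0, H ~ chi^2(3); p-value = 0.587352.
Step 6: alpha = 0.1. fail to reject H0.

H = 1.9286, df = 3, p = 0.587352, fail to reject H0.


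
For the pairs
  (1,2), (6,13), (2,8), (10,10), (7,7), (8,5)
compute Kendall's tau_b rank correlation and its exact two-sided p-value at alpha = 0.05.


Step 1: Enumerate the 15 unordered pairs (i,j) with i<j and classify each by sign(x_j-x_i) * sign(y_j-y_i).
  (1,2):dx=+5,dy=+11->C; (1,3):dx=+1,dy=+6->C; (1,4):dx=+9,dy=+8->C; (1,5):dx=+6,dy=+5->C
  (1,6):dx=+7,dy=+3->C; (2,3):dx=-4,dy=-5->C; (2,4):dx=+4,dy=-3->D; (2,5):dx=+1,dy=-6->D
  (2,6):dx=+2,dy=-8->D; (3,4):dx=+8,dy=+2->C; (3,5):dx=+5,dy=-1->D; (3,6):dx=+6,dy=-3->D
  (4,5):dx=-3,dy=-3->C; (4,6):dx=-2,dy=-5->C; (5,6):dx=+1,dy=-2->D
Step 2: C = 9, D = 6, total pairs = 15.
Step 3: tau = (C - D)/(n(n-1)/2) = (9 - 6)/15 = 0.200000.
Step 4: Exact two-sided p-value (enumerate n! = 720 permutations of y under H0): p = 0.719444.
Step 5: alpha = 0.05. fail to reject H0.

tau_b = 0.2000 (C=9, D=6), p = 0.719444, fail to reject H0.


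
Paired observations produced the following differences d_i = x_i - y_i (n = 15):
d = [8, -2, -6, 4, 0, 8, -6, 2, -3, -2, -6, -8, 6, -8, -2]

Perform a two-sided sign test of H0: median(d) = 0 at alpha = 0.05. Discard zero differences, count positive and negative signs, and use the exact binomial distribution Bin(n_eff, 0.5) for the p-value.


Step 1: Discard zero differences. Original n = 15; n_eff = number of nonzero differences = 14.
Nonzero differences (with sign): +8, -2, -6, +4, +8, -6, +2, -3, -2, -6, -8, +6, -8, -2
Step 2: Count signs: positive = 5, negative = 9.
Step 3: Under H0: P(positive) = 0.5, so the number of positives S ~ Bin(14, 0.5).
Step 4: Two-sided exact p-value = sum of Bin(14,0.5) probabilities at or below the observed probability = 0.423950.
Step 5: alpha = 0.05. fail to reject H0.

n_eff = 14, pos = 5, neg = 9, p = 0.423950, fail to reject H0.


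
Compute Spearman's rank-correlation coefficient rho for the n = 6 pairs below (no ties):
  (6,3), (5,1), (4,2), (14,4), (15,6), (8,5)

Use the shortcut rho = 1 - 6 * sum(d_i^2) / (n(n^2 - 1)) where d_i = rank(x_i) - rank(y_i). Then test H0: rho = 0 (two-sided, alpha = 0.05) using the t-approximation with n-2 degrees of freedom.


Step 1: Rank x and y separately (midranks; no ties here).
rank(x): 6->3, 5->2, 4->1, 14->5, 15->6, 8->4
rank(y): 3->3, 1->1, 2->2, 4->4, 6->6, 5->5
Step 2: d_i = R_x(i) - R_y(i); compute d_i^2.
  (3-3)^2=0, (2-1)^2=1, (1-2)^2=1, (5-4)^2=1, (6-6)^2=0, (4-5)^2=1
sum(d^2) = 4.
Step 3: rho = 1 - 6*4 / (6*(6^2 - 1)) = 1 - 24/210 = 0.885714.
Step 4: Under H0, t = rho * sqrt((n-2)/(1-rho^2)) = 3.8158 ~ t(4).
Step 5: Two-sided p-value from the t-distribution with 4 df = 0.018845.
Step 6: alpha = 0.05. reject H0.

rho = 0.8857, p = 0.018845, reject H0 at alpha = 0.05.


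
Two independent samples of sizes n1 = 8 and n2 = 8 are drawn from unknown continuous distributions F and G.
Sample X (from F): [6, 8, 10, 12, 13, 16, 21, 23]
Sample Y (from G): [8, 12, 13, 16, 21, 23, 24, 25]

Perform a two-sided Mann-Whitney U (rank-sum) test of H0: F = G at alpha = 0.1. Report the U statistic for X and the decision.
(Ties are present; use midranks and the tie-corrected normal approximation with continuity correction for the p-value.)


Step 1: Combine and sort all 16 observations; assign midranks.
sorted (value, group): (6,X), (8,X), (8,Y), (10,X), (12,X), (12,Y), (13,X), (13,Y), (16,X), (16,Y), (21,X), (21,Y), (23,X), (23,Y), (24,Y), (25,Y)
ranks: 6->1, 8->2.5, 8->2.5, 10->4, 12->5.5, 12->5.5, 13->7.5, 13->7.5, 16->9.5, 16->9.5, 21->11.5, 21->11.5, 23->13.5, 23->13.5, 24->15, 25->16
Step 2: Rank sum for X: R1 = 1 + 2.5 + 4 + 5.5 + 7.5 + 9.5 + 11.5 + 13.5 = 55.
Step 3: U_X = R1 - n1(n1+1)/2 = 55 - 8*9/2 = 55 - 36 = 19.
       U_Y = n1*n2 - U_X = 64 - 19 = 45.
Step 4: Ties are present, so use the tie-corrected normal approximation (with continuity correction) for the p-value.
Step 5: p-value = 0.187305; compare to alpha = 0.1. fail to reject H0.

U_X = 19, p = 0.187305, fail to reject H0 at alpha = 0.1.


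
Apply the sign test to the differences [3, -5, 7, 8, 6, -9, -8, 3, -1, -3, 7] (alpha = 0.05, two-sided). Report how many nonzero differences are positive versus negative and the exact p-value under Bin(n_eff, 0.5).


Step 1: Discard zero differences. Original n = 11; n_eff = number of nonzero differences = 11.
Nonzero differences (with sign): +3, -5, +7, +8, +6, -9, -8, +3, -1, -3, +7
Step 2: Count signs: positive = 6, negative = 5.
Step 3: Under H0: P(positive) = 0.5, so the number of positives S ~ Bin(11, 0.5).
Step 4: Two-sided exact p-value = sum of Bin(11,0.5) probabilities at or below the observed probability = 1.000000.
Step 5: alpha = 0.05. fail to reject H0.

n_eff = 11, pos = 6, neg = 5, p = 1.000000, fail to reject H0.


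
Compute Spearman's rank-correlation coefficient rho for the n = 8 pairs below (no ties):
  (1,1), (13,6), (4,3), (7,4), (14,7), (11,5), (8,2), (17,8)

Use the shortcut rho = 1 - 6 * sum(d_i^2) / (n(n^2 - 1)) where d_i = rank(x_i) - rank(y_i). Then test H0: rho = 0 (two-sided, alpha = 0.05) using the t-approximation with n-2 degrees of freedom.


Step 1: Rank x and y separately (midranks; no ties here).
rank(x): 1->1, 13->6, 4->2, 7->3, 14->7, 11->5, 8->4, 17->8
rank(y): 1->1, 6->6, 3->3, 4->4, 7->7, 5->5, 2->2, 8->8
Step 2: d_i = R_x(i) - R_y(i); compute d_i^2.
  (1-1)^2=0, (6-6)^2=0, (2-3)^2=1, (3-4)^2=1, (7-7)^2=0, (5-5)^2=0, (4-2)^2=4, (8-8)^2=0
sum(d^2) = 6.
Step 3: rho = 1 - 6*6 / (8*(8^2 - 1)) = 1 - 36/504 = 0.928571.
Step 4: Under H0, t = rho * sqrt((n-2)/(1-rho^2)) = 6.1283 ~ t(6).
Step 5: Two-sided p-value from the t-distribution with 6 df = 0.000863.
Step 6: alpha = 0.05. reject H0.

rho = 0.9286, p = 0.000863, reject H0 at alpha = 0.05.


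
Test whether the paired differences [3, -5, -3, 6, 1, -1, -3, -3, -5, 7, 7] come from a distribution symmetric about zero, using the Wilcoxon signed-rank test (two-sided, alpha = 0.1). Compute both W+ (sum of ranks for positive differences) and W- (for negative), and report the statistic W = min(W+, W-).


Step 1: Drop any zero differences (none here) and take |d_i|.
|d| = [3, 5, 3, 6, 1, 1, 3, 3, 5, 7, 7]
Step 2: Midrank |d_i| (ties get averaged ranks).
ranks: |3|->4.5, |5|->7.5, |3|->4.5, |6|->9, |1|->1.5, |1|->1.5, |3|->4.5, |3|->4.5, |5|->7.5, |7|->10.5, |7|->10.5
Step 3: Attach original signs; sum ranks with positive sign and with negative sign.
W+ = 4.5 + 9 + 1.5 + 10.5 + 10.5 = 36
W- = 7.5 + 4.5 + 1.5 + 4.5 + 4.5 + 7.5 = 30
(Check: W+ + W- = 66 should equal n(n+1)/2 = 66.)
Step 4: Test statistic W = min(W+, W-) = 30.
Step 5: Ties in |d|, so use the tie-corrected normal approximation.
        E[W] = n(n+1)/4 = 11*12/4 = 33.
        Tie groups: |d|=1 (t=2), |d|=3 (t=4), |d|=5 (t=2), |d|=7 (t=2); sum(t^3 - t) = 78.
        Var[W] = n(n+1)(2n+1)/24 - sum(t^3-t)/48 = 3036/24 - 78/48 = 124.875.
        z = (W - E[W]) / sqrt(Var[W]) = (30 - 33) / 11.1747 = -0.2685.
        Two-sided p = 2*Phi(z) = 0.788343.
Step 6: alpha = 0.1. fail to reject H0.

W+ = 36, W- = 30, W = min = 30, p = 0.788343, fail to reject H0.


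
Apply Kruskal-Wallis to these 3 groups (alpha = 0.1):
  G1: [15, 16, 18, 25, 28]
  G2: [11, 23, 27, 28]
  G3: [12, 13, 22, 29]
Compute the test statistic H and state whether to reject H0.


Step 1: Combine all N = 13 observations and assign midranks.
sorted (value, group, rank): (11,G2,1), (12,G3,2), (13,G3,3), (15,G1,4), (16,G1,5), (18,G1,6), (22,G3,7), (23,G2,8), (25,G1,9), (27,G2,10), (28,G1,11.5), (28,G2,11.5), (29,G3,13)
Step 2: Sum ranks within each group.
R_1 = 35.5 (n_1 = 5)
R_2 = 30.5 (n_2 = 4)
R_3 = 25 (n_3 = 4)
Step 3: H = 12/(N(N+1)) * sum(R_i^2/n_i) - 3(N+1)
     = 12/(13*14) * (35.5^2/5 + 30.5^2/4 + 25^2/4) - 3*14
     = 0.065934 * 640.862 - 42
     = 0.254670.
Step 4: Ties present; correction factor C = 1 - 6/(13^3 - 13) = 0.997253. Corrected H = 0.254670 / 0.997253 = 0.255372.
Step 5: Under H0, H ~ chi^2(2); p-value = 0.880130.
Step 6: alpha = 0.1. fail to reject H0.

H = 0.2554, df = 2, p = 0.880130, fail to reject H0.
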